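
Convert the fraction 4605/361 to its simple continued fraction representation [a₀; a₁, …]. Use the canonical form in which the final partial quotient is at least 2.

⌊4605/361⌋ = 12, remainder 273
⌊361/273⌋ = 1, remainder 88
⌊273/88⌋ = 3, remainder 9
⌊88/9⌋ = 9, remainder 7
⌊9/7⌋ = 1, remainder 2
⌊7/2⌋ = 3, remainder 1
⌊2/1⌋ = 2, remainder 0

[12; 1, 3, 9, 1, 3, 2]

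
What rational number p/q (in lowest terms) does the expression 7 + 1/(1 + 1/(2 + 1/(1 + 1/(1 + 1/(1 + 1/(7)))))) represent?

649/84

a_0 = 7: 7/1
a_1 = 1: 8/1
a_2 = 2: 23/3
a_3 = 1: 31/4
a_4 = 1: 54/7
a_5 = 1: 85/11
a_6 = 7: 649/84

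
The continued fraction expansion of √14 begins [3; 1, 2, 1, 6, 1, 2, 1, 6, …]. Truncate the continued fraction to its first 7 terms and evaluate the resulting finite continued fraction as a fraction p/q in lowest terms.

333/89

Work from the innermost term outward:
Start with 2.
1 + 1/(2/1) = 1 + 1/2 = 3/2
6 + 1/(3/2) = 6 + 2/3 = 20/3
1 + 1/(20/3) = 1 + 3/20 = 23/20
2 + 1/(23/20) = 2 + 20/23 = 66/23
1 + 1/(66/23) = 1 + 23/66 = 89/66
3 + 1/(89/66) = 3 + 66/89 = 333/89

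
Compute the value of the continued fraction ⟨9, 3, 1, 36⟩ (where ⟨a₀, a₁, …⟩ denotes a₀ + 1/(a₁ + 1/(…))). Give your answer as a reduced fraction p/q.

a_0 = 9: 9/1
a_1 = 3: 28/3
a_2 = 1: 37/4
a_3 = 36: 1360/147

1360/147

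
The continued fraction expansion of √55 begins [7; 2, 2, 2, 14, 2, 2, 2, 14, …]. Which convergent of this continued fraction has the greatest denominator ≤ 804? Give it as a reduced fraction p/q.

a_0 = 7: 7/1  (≤ bound)
a_1 = 2: 15/2  (≤ bound)
a_2 = 2: 37/5  (≤ bound)
a_3 = 2: 89/12  (≤ bound)
a_4 = 14: 1283/173  (≤ bound)
a_5 = 2: 2655/358  (≤ bound)
a_6 = 2: 6593/889  (> 804, stop)

2655/358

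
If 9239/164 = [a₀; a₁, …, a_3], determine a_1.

⌊9239/164⌋ = 56, remainder 55
⌊164/55⌋ = 2, remainder 54

2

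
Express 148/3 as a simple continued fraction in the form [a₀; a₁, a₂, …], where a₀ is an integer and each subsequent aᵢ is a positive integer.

⌊148/3⌋ = 49, remainder 1
⌊3/1⌋ = 3, remainder 0

[49; 3]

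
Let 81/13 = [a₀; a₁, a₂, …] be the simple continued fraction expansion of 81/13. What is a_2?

81 ÷ 13 → quotient 6, remainder 3
13 ÷ 3 → quotient 4, remainder 1
3 ÷ 1 → quotient 3, remainder 0

3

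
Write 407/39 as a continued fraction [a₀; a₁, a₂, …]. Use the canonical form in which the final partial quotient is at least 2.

[10; 2, 3, 2, 2]

Run the Euclidean algorithm, recording each quotient:
407 = 10·39 + 17, so a_0 = 10
39 = 2·17 + 5, so a_1 = 2
17 = 3·5 + 2, so a_2 = 3
5 = 2·2 + 1, so a_3 = 2
2 = 2·1 + 0, so a_4 = 2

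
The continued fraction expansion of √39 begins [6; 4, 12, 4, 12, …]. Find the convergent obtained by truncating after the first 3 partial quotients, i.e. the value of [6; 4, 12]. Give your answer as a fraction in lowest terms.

Collapse the nested fraction from the inside out:
Start with 12.
4 + 1/(12/1) = 4 + 1/12 = 49/12
6 + 1/(49/12) = 6 + 12/49 = 306/49

306/49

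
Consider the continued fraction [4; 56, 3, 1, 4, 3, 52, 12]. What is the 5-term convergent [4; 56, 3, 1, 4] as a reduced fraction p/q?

4295/1069

Starting at the tail and folding back:
Start with 4.
1 + 1/(4/1) = 1 + 1/4 = 5/4
3 + 1/(5/4) = 3 + 4/5 = 19/5
56 + 1/(19/5) = 56 + 5/19 = 1069/19
4 + 1/(1069/19) = 4 + 19/1069 = 4295/1069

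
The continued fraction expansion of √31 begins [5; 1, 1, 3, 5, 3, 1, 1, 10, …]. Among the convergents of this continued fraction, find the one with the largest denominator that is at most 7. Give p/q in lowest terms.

List convergents until the denominator exceeds the bound:
a_0 = 5: 5/1  (≤ bound)
a_1 = 1: 6/1  (≤ bound)
a_2 = 1: 11/2  (≤ bound)
a_3 = 3: 39/7  (≤ bound)
a_4 = 5: 206/37  (> 7, stop)

39/7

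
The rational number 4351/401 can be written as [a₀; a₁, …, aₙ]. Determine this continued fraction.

4351 ÷ 401 → quotient 10, remainder 341
401 ÷ 341 → quotient 1, remainder 60
341 ÷ 60 → quotient 5, remainder 41
60 ÷ 41 → quotient 1, remainder 19
41 ÷ 19 → quotient 2, remainder 3
19 ÷ 3 → quotient 6, remainder 1
3 ÷ 1 → quotient 3, remainder 0

[10; 1, 5, 1, 2, 6, 3]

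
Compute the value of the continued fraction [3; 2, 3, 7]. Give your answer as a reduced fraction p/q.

175/51

Start with 7.
3 + 1/(7/1) = 3 + 1/7 = 22/7
2 + 1/(22/7) = 2 + 7/22 = 51/22
3 + 1/(51/22) = 3 + 22/51 = 175/51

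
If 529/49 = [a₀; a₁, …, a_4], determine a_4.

9

Run the Euclidean algorithm, recording each quotient:
529 ÷ 49 → quotient 10, remainder 39
49 ÷ 39 → quotient 1, remainder 10
39 ÷ 10 → quotient 3, remainder 9
10 ÷ 9 → quotient 1, remainder 1
9 ÷ 1 → quotient 9, remainder 0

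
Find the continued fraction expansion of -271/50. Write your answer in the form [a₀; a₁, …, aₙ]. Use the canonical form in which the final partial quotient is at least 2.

Run the Euclidean algorithm, recording each quotient:
-271 ÷ 50 → quotient -6, remainder 29
50 ÷ 29 → quotient 1, remainder 21
29 ÷ 21 → quotient 1, remainder 8
21 ÷ 8 → quotient 2, remainder 5
8 ÷ 5 → quotient 1, remainder 3
5 ÷ 3 → quotient 1, remainder 2
3 ÷ 2 → quotient 1, remainder 1
2 ÷ 1 → quotient 2, remainder 0

[-6; 1, 1, 2, 1, 1, 1, 2]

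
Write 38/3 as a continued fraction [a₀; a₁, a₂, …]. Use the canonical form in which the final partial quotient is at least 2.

[12; 1, 2]

38 ÷ 3 → quotient 12, remainder 2
3 ÷ 2 → quotient 1, remainder 1
2 ÷ 1 → quotient 2, remainder 0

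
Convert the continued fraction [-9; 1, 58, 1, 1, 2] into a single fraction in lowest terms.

Use the convergent recurrence hₖ = aₖ·hₖ₋₁ + hₖ₋₂ (and likewise for the denominators kₖ):
a_0 = -9: -9/1
a_1 = 1: -8/1
a_2 = 58: -473/59
a_3 = 1: -481/60
a_4 = 1: -954/119
a_5 = 2: -2389/298

-2389/298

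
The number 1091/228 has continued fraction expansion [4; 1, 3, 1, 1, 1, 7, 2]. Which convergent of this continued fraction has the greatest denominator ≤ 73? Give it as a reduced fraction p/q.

a_0 = 4: 4/1  (≤ bound)
a_1 = 1: 5/1  (≤ bound)
a_2 = 3: 19/4  (≤ bound)
a_3 = 1: 24/5  (≤ bound)
a_4 = 1: 43/9  (≤ bound)
a_5 = 1: 67/14  (≤ bound)
a_6 = 7: 512/107  (> 73, stop)

67/14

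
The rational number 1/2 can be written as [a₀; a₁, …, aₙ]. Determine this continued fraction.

[0; 2]

1 = 0·2 + 1, so a_0 = 0
2 = 2·1 + 0, so a_1 = 2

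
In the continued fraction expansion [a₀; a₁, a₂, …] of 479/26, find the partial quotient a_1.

479 ÷ 26 → quotient 18, remainder 11
26 ÷ 11 → quotient 2, remainder 4

2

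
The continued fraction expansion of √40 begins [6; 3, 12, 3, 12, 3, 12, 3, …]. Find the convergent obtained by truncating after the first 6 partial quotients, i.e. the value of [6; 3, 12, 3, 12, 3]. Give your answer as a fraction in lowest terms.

27379/4329

a_0 = 6: 6/1
a_1 = 3: 19/3
a_2 = 12: 234/37
a_3 = 3: 721/114
a_4 = 12: 8886/1405
a_5 = 3: 27379/4329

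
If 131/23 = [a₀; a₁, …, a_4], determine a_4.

2

Repeatedly divide and take the remainder:
⌊131/23⌋ = 5, remainder 16
⌊23/16⌋ = 1, remainder 7
⌊16/7⌋ = 2, remainder 2
⌊7/2⌋ = 3, remainder 1
⌊2/1⌋ = 2, remainder 0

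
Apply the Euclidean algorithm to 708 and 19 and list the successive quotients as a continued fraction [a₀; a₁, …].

[37; 3, 1, 4]

Run the Euclidean algorithm, recording each quotient:
708 = 37·19 + 5, so a_0 = 37
19 = 3·5 + 4, so a_1 = 3
5 = 1·4 + 1, so a_2 = 1
4 = 4·1 + 0, so a_3 = 4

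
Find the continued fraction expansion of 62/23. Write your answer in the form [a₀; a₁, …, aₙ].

62 ÷ 23 → quotient 2, remainder 16
23 ÷ 16 → quotient 1, remainder 7
16 ÷ 7 → quotient 2, remainder 2
7 ÷ 2 → quotient 3, remainder 1
2 ÷ 1 → quotient 2, remainder 0

[2; 1, 2, 3, 2]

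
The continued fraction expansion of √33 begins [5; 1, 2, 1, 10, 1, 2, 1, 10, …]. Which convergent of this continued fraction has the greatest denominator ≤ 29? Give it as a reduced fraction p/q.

23/4

a_0 = 5: 5/1  (≤ bound)
a_1 = 1: 6/1  (≤ bound)
a_2 = 2: 17/3  (≤ bound)
a_3 = 1: 23/4  (≤ bound)
a_4 = 10: 247/43  (> 29, stop)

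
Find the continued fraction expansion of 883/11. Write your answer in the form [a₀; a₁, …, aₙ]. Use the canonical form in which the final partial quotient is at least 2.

Apply division with remainder until the remainder is 0:
883 = 80·11 + 3, so a_0 = 80
11 = 3·3 + 2, so a_1 = 3
3 = 1·2 + 1, so a_2 = 1
2 = 2·1 + 0, so a_3 = 2

[80; 3, 1, 2]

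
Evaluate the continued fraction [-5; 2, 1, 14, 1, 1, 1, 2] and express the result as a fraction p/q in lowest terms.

-1710/367

Collapse the nested fraction from the inside out:
Start with 2.
1 + 1/(2/1) = 1 + 1/2 = 3/2
1 + 1/(3/2) = 1 + 2/3 = 5/3
1 + 1/(5/3) = 1 + 3/5 = 8/5
14 + 1/(8/5) = 14 + 5/8 = 117/8
1 + 1/(117/8) = 1 + 8/117 = 125/117
2 + 1/(125/117) = 2 + 117/125 = 367/125
-5 + 1/(367/125) = -5 + 125/367 = -1710/367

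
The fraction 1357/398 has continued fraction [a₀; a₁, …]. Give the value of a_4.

1357 = 3·398 + 163, so a_0 = 3
398 = 2·163 + 72, so a_1 = 2
163 = 2·72 + 19, so a_2 = 2
72 = 3·19 + 15, so a_3 = 3
19 = 1·15 + 4, so a_4 = 1

1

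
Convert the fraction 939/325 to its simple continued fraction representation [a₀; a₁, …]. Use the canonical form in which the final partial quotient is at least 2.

[2; 1, 8, 36]

939 = 2·325 + 289, so a_0 = 2
325 = 1·289 + 36, so a_1 = 1
289 = 8·36 + 1, so a_2 = 8
36 = 36·1 + 0, so a_3 = 36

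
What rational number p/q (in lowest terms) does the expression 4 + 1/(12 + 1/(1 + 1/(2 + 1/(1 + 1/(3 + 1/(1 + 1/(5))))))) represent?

5714/1401

a_0 = 4: 4/1
a_1 = 12: 49/12
a_2 = 1: 53/13
a_3 = 2: 155/38
a_4 = 1: 208/51
a_5 = 3: 779/191
a_6 = 1: 987/242
a_7 = 5: 5714/1401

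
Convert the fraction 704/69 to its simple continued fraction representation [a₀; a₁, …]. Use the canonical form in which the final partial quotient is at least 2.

[10; 4, 1, 13]

704 ÷ 69 → quotient 10, remainder 14
69 ÷ 14 → quotient 4, remainder 13
14 ÷ 13 → quotient 1, remainder 1
13 ÷ 1 → quotient 13, remainder 0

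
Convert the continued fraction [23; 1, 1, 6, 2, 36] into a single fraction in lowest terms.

Use the convergent recurrence hₖ = aₖ·hₖ₋₁ + hₖ₋₂ (and likewise for the denominators kₖ):
a_0 = 23: 23/1
a_1 = 1: 24/1
a_2 = 1: 47/2
a_3 = 6: 306/13
a_4 = 2: 659/28
a_5 = 36: 24030/1021

24030/1021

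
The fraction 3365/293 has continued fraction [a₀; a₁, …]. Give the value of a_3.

Apply division with remainder until the remainder is 0:
3365 = 11·293 + 142, so a_0 = 11
293 = 2·142 + 9, so a_1 = 2
142 = 15·9 + 7, so a_2 = 15
9 = 1·7 + 2, so a_3 = 1

1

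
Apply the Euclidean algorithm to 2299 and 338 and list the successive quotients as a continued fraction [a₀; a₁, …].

[6; 1, 4, 22, 3]

Repeatedly divide and take the remainder:
2299 ÷ 338 → quotient 6, remainder 271
338 ÷ 271 → quotient 1, remainder 67
271 ÷ 67 → quotient 4, remainder 3
67 ÷ 3 → quotient 22, remainder 1
3 ÷ 1 → quotient 3, remainder 0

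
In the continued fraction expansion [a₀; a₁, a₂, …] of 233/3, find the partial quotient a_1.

1

Apply division with remainder until the remainder is 0:
233 = 77·3 + 2, so a_0 = 77
3 = 1·2 + 1, so a_1 = 1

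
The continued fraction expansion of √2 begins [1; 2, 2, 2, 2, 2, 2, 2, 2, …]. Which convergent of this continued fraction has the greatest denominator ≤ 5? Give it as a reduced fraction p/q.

a_0 = 1: 1/1  (≤ bound)
a_1 = 2: 3/2  (≤ bound)
a_2 = 2: 7/5  (≤ bound)
a_3 = 2: 17/12  (> 5, stop)

7/5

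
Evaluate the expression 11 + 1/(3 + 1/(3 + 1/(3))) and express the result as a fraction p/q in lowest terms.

373/33

Starting at the tail and folding back:
Start with 3.
3 + 1/(3/1) = 3 + 1/3 = 10/3
3 + 1/(10/3) = 3 + 3/10 = 33/10
11 + 1/(33/10) = 11 + 10/33 = 373/33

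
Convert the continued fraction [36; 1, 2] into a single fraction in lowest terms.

110/3

Start with 2.
1 + 1/(2/1) = 1 + 1/2 = 3/2
36 + 1/(3/2) = 36 + 2/3 = 110/3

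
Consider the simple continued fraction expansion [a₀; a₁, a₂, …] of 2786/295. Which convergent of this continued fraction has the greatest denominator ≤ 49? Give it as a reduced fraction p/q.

a_0 = 9: 9/1  (≤ bound)
a_1 = 2: 19/2  (≤ bound)
a_2 = 3: 66/7  (≤ bound)
a_3 = 1: 85/9  (≤ bound)
a_4 = 32: 2786/295  (> 49, stop)

85/9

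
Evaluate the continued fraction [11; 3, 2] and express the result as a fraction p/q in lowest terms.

Start with 2.
3 + 1/(2/1) = 3 + 1/2 = 7/2
11 + 1/(7/2) = 11 + 2/7 = 79/7

79/7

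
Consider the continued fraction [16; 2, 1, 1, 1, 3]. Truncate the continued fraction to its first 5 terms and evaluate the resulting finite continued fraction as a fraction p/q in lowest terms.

Start with 1.
1 + 1/(1/1) = 1 + 1/1 = 2/1
1 + 1/(2/1) = 1 + 1/2 = 3/2
2 + 1/(3/2) = 2 + 2/3 = 8/3
16 + 1/(8/3) = 16 + 3/8 = 131/8

131/8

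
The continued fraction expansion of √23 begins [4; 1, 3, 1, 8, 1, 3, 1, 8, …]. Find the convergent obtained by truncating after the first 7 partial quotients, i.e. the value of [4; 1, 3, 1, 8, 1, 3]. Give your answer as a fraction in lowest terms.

Start with 3.
1 + 1/(3/1) = 1 + 1/3 = 4/3
8 + 1/(4/3) = 8 + 3/4 = 35/4
1 + 1/(35/4) = 1 + 4/35 = 39/35
3 + 1/(39/35) = 3 + 35/39 = 152/39
1 + 1/(152/39) = 1 + 39/152 = 191/152
4 + 1/(191/152) = 4 + 152/191 = 916/191

916/191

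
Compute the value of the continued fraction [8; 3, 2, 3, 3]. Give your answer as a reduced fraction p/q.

a_0 = 8: 8/1
a_1 = 3: 25/3
a_2 = 2: 58/7
a_3 = 3: 199/24
a_4 = 3: 655/79

655/79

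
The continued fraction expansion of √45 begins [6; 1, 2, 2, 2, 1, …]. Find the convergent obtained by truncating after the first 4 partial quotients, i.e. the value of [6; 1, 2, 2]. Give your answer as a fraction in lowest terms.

47/7

a_0 = 6: 6/1
a_1 = 1: 7/1
a_2 = 2: 20/3
a_3 = 2: 47/7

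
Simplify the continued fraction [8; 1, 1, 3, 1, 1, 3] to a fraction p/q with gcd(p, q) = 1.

488/57

Collapse the nested fraction from the inside out:
Start with 3.
1 + 1/(3/1) = 1 + 1/3 = 4/3
1 + 1/(4/3) = 1 + 3/4 = 7/4
3 + 1/(7/4) = 3 + 4/7 = 25/7
1 + 1/(25/7) = 1 + 7/25 = 32/25
1 + 1/(32/25) = 1 + 25/32 = 57/32
8 + 1/(57/32) = 8 + 32/57 = 488/57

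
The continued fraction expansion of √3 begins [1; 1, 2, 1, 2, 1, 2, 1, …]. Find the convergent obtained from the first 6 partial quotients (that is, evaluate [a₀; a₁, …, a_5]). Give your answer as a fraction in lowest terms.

a_0 = 1: 1/1
a_1 = 1: 2/1
a_2 = 2: 5/3
a_3 = 1: 7/4
a_4 = 2: 19/11
a_5 = 1: 26/15

26/15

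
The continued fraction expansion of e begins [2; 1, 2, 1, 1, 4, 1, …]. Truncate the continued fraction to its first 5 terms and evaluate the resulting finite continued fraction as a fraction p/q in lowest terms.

19/7

a_0 = 2: 2/1
a_1 = 1: 3/1
a_2 = 2: 8/3
a_3 = 1: 11/4
a_4 = 1: 19/7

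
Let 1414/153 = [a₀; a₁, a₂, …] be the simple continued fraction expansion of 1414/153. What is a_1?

4

⌊1414/153⌋ = 9, remainder 37
⌊153/37⌋ = 4, remainder 5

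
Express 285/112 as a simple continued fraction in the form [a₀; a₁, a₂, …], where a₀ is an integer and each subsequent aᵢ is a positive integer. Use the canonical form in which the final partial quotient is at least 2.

285 = 2·112 + 61, so a_0 = 2
112 = 1·61 + 51, so a_1 = 1
61 = 1·51 + 10, so a_2 = 1
51 = 5·10 + 1, so a_3 = 5
10 = 10·1 + 0, so a_4 = 10

[2; 1, 1, 5, 10]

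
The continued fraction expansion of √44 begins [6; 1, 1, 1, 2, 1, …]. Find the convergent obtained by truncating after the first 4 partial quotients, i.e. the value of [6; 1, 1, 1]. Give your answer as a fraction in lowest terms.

20/3

Start with 1.
1 + 1/(1/1) = 1 + 1/1 = 2/1
1 + 1/(2/1) = 1 + 1/2 = 3/2
6 + 1/(3/2) = 6 + 2/3 = 20/3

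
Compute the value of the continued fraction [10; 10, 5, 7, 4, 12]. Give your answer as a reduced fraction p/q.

Start with 12.
4 + 1/(12/1) = 4 + 1/12 = 49/12
7 + 1/(49/12) = 7 + 12/49 = 355/49
5 + 1/(355/49) = 5 + 49/355 = 1824/355
10 + 1/(1824/355) = 10 + 355/1824 = 18595/1824
10 + 1/(18595/1824) = 10 + 1824/18595 = 187774/18595

187774/18595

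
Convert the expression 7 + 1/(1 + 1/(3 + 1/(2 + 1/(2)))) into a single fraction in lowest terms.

171/22

a_0 = 7: 7/1
a_1 = 1: 8/1
a_2 = 3: 31/4
a_3 = 2: 70/9
a_4 = 2: 171/22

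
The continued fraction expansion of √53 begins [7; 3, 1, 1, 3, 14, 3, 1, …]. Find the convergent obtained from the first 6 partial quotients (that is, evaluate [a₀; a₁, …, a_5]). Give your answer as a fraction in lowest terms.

a_0 = 7: 7/1
a_1 = 3: 22/3
a_2 = 1: 29/4
a_3 = 1: 51/7
a_4 = 3: 182/25
a_5 = 14: 2599/357

2599/357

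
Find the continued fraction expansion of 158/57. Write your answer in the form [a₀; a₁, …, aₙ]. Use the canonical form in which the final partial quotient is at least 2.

[2; 1, 3, 2, 1, 1, 2]

⌊158/57⌋ = 2, remainder 44
⌊57/44⌋ = 1, remainder 13
⌊44/13⌋ = 3, remainder 5
⌊13/5⌋ = 2, remainder 3
⌊5/3⌋ = 1, remainder 2
⌊3/2⌋ = 1, remainder 1
⌊2/1⌋ = 2, remainder 0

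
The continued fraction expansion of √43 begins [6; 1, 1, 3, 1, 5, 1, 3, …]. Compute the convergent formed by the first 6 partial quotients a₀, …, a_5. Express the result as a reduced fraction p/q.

a_0 = 6: 6/1
a_1 = 1: 7/1
a_2 = 1: 13/2
a_3 = 3: 46/7
a_4 = 1: 59/9
a_5 = 5: 341/52

341/52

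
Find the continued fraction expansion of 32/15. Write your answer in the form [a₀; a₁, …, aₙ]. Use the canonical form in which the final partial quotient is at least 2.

[2; 7, 2]

32 = 2·15 + 2, so a_0 = 2
15 = 7·2 + 1, so a_1 = 7
2 = 2·1 + 0, so a_2 = 2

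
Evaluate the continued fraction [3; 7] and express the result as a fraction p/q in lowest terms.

22/7

a_0 = 3: 3/1
a_1 = 7: 22/7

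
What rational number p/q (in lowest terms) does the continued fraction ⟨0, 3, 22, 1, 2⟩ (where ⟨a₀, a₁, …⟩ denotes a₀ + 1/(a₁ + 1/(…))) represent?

Start with 2.
1 + 1/(2/1) = 1 + 1/2 = 3/2
22 + 1/(3/2) = 22 + 2/3 = 68/3
3 + 1/(68/3) = 3 + 3/68 = 207/68
0 + 1/(207/68) = 0 + 68/207 = 68/207

68/207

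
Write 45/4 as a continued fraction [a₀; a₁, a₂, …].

Run the Euclidean algorithm, recording each quotient:
45 = 11·4 + 1, so a_0 = 11
4 = 4·1 + 0, so a_1 = 4

[11; 4]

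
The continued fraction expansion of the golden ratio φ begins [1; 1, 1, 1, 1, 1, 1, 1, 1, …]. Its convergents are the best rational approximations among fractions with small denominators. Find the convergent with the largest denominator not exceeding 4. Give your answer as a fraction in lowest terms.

5/3

a_0 = 1: 1/1  (≤ bound)
a_1 = 1: 2/1  (≤ bound)
a_2 = 1: 3/2  (≤ bound)
a_3 = 1: 5/3  (≤ bound)
a_4 = 1: 8/5  (> 4, stop)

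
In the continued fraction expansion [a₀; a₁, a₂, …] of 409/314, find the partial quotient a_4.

1

409 = 1·314 + 95, so a_0 = 1
314 = 3·95 + 29, so a_1 = 3
95 = 3·29 + 8, so a_2 = 3
29 = 3·8 + 5, so a_3 = 3
8 = 1·5 + 3, so a_4 = 1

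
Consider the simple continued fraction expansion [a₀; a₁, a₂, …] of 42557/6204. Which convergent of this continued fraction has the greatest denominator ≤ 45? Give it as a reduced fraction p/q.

List convergents until the denominator exceeds the bound:
a_0 = 6: 6/1  (≤ bound)
a_1 = 1: 7/1  (≤ bound)
a_2 = 6: 48/7  (≤ bound)
a_3 = 8: 391/57  (> 45, stop)

48/7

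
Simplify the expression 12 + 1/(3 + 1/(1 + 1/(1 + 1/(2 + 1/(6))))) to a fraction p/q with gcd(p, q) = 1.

Collapse the nested fraction from the inside out:
Start with 6.
2 + 1/(6/1) = 2 + 1/6 = 13/6
1 + 1/(13/6) = 1 + 6/13 = 19/13
1 + 1/(19/13) = 1 + 13/19 = 32/19
3 + 1/(32/19) = 3 + 19/32 = 115/32
12 + 1/(115/32) = 12 + 32/115 = 1412/115

1412/115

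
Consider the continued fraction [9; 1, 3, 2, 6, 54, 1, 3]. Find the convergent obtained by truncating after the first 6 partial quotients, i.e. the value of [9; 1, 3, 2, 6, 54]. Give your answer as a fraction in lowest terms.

Build up convergents one term at a time:
a_0 = 9: 9/1
a_1 = 1: 10/1
a_2 = 3: 39/4
a_3 = 2: 88/9
a_4 = 6: 567/58
a_5 = 54: 30706/3141

30706/3141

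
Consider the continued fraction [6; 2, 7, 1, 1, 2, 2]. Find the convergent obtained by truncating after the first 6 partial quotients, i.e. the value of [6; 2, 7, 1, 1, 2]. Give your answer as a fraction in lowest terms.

524/81

Work from the innermost term outward:
Start with 2.
1 + 1/(2/1) = 1 + 1/2 = 3/2
1 + 1/(3/2) = 1 + 2/3 = 5/3
7 + 1/(5/3) = 7 + 3/5 = 38/5
2 + 1/(38/5) = 2 + 5/38 = 81/38
6 + 1/(81/38) = 6 + 38/81 = 524/81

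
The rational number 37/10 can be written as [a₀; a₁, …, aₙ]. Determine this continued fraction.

[3; 1, 2, 3]

37 = 3·10 + 7, so a_0 = 3
10 = 1·7 + 3, so a_1 = 1
7 = 2·3 + 1, so a_2 = 2
3 = 3·1 + 0, so a_3 = 3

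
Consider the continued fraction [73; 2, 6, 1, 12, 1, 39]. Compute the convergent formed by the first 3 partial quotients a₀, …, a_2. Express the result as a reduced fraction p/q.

Collapse the nested fraction from the inside out:
Start with 6.
2 + 1/(6/1) = 2 + 1/6 = 13/6
73 + 1/(13/6) = 73 + 6/13 = 955/13

955/13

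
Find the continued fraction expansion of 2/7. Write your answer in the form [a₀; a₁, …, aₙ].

⌊2/7⌋ = 0, remainder 2
⌊7/2⌋ = 3, remainder 1
⌊2/1⌋ = 2, remainder 0

[0; 3, 2]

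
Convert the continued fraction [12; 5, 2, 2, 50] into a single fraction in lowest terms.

Work from the innermost term outward:
Start with 50.
2 + 1/(50/1) = 2 + 1/50 = 101/50
2 + 1/(101/50) = 2 + 50/101 = 252/101
5 + 1/(252/101) = 5 + 101/252 = 1361/252
12 + 1/(1361/252) = 12 + 252/1361 = 16584/1361

16584/1361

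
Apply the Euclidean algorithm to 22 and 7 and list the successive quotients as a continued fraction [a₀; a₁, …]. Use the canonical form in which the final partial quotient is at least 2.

22 ÷ 7 → quotient 3, remainder 1
7 ÷ 1 → quotient 7, remainder 0

[3; 7]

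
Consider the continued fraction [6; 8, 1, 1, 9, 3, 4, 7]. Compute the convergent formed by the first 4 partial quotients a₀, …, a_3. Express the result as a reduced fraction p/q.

104/17

Start with 1.
1 + 1/(1/1) = 1 + 1/1 = 2/1
8 + 1/(2/1) = 8 + 1/2 = 17/2
6 + 1/(17/2) = 6 + 2/17 = 104/17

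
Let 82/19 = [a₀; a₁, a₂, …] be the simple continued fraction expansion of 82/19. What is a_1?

3

Run the Euclidean algorithm, recording each quotient:
82 ÷ 19 → quotient 4, remainder 6
19 ÷ 6 → quotient 3, remainder 1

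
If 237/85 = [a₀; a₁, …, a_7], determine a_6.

1

⌊237/85⌋ = 2, remainder 67
⌊85/67⌋ = 1, remainder 18
⌊67/18⌋ = 3, remainder 13
⌊18/13⌋ = 1, remainder 5
⌊13/5⌋ = 2, remainder 3
⌊5/3⌋ = 1, remainder 2
⌊3/2⌋ = 1, remainder 1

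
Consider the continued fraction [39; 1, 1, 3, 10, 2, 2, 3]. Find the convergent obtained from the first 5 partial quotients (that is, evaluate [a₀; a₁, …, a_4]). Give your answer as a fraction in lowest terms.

Use the convergent recurrence hₖ = aₖ·hₖ₋₁ + hₖ₋₂ (and likewise for the denominators kₖ):
a_0 = 39: 39/1
a_1 = 1: 40/1
a_2 = 1: 79/2
a_3 = 3: 277/7
a_4 = 10: 2849/72

2849/72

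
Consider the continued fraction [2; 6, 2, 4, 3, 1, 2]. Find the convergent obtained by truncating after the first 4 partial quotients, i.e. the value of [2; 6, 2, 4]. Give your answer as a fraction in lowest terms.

125/58

Start with 4.
2 + 1/(4/1) = 2 + 1/4 = 9/4
6 + 1/(9/4) = 6 + 4/9 = 58/9
2 + 1/(58/9) = 2 + 9/58 = 125/58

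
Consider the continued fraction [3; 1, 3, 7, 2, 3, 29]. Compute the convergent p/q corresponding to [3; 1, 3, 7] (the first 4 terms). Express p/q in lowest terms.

Start with 7.
3 + 1/(7/1) = 3 + 1/7 = 22/7
1 + 1/(22/7) = 1 + 7/22 = 29/22
3 + 1/(29/22) = 3 + 22/29 = 109/29

109/29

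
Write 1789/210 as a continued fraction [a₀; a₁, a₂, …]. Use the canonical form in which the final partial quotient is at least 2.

⌊1789/210⌋ = 8, remainder 109
⌊210/109⌋ = 1, remainder 101
⌊109/101⌋ = 1, remainder 8
⌊101/8⌋ = 12, remainder 5
⌊8/5⌋ = 1, remainder 3
⌊5/3⌋ = 1, remainder 2
⌊3/2⌋ = 1, remainder 1
⌊2/1⌋ = 2, remainder 0

[8; 1, 1, 12, 1, 1, 1, 2]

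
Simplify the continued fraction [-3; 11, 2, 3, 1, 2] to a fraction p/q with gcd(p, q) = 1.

Start with 2.
1 + 1/(2/1) = 1 + 1/2 = 3/2
3 + 1/(3/2) = 3 + 2/3 = 11/3
2 + 1/(11/3) = 2 + 3/11 = 25/11
11 + 1/(25/11) = 11 + 11/25 = 286/25
-3 + 1/(286/25) = -3 + 25/286 = -833/286

-833/286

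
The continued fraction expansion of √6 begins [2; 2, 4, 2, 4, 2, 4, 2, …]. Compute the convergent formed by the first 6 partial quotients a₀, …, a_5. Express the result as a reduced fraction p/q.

485/198

Start with 2.
4 + 1/(2/1) = 4 + 1/2 = 9/2
2 + 1/(9/2) = 2 + 2/9 = 20/9
4 + 1/(20/9) = 4 + 9/20 = 89/20
2 + 1/(89/20) = 2 + 20/89 = 198/89
2 + 1/(198/89) = 2 + 89/198 = 485/198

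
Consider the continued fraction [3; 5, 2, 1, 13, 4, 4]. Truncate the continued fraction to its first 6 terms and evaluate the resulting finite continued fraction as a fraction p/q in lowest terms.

Use the convergent recurrence hₖ = aₖ·hₖ₋₁ + hₖ₋₂ (and likewise for the denominators kₖ):
a_0 = 3: 3/1
a_1 = 5: 16/5
a_2 = 2: 35/11
a_3 = 1: 51/16
a_4 = 13: 698/219
a_5 = 4: 2843/892

2843/892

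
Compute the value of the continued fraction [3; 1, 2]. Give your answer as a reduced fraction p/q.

11/3

Collapse the nested fraction from the inside out:
Start with 2.
1 + 1/(2/1) = 1 + 1/2 = 3/2
3 + 1/(3/2) = 3 + 2/3 = 11/3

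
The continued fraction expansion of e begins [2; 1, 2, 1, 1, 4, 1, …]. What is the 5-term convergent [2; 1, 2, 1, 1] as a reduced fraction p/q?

19/7

Work from the innermost term outward:
Start with 1.
1 + 1/(1/1) = 1 + 1/1 = 2/1
2 + 1/(2/1) = 2 + 1/2 = 5/2
1 + 1/(5/2) = 1 + 2/5 = 7/5
2 + 1/(7/5) = 2 + 5/7 = 19/7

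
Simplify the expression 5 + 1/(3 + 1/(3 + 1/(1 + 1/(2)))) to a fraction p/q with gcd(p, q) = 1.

Start with 2.
1 + 1/(2/1) = 1 + 1/2 = 3/2
3 + 1/(3/2) = 3 + 2/3 = 11/3
3 + 1/(11/3) = 3 + 3/11 = 36/11
5 + 1/(36/11) = 5 + 11/36 = 191/36

191/36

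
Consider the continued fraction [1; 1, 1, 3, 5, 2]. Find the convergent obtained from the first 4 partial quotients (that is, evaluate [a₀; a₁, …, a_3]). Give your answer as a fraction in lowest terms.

11/7

Start with 3.
1 + 1/(3/1) = 1 + 1/3 = 4/3
1 + 1/(4/3) = 1 + 3/4 = 7/4
1 + 1/(7/4) = 1 + 4/7 = 11/7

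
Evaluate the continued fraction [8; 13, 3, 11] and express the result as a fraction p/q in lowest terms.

3658/453

a_0 = 8: 8/1
a_1 = 13: 105/13
a_2 = 3: 323/40
a_3 = 11: 3658/453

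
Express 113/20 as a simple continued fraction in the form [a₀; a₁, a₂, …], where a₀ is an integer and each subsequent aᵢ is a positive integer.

[5; 1, 1, 1, 6]

113 ÷ 20 → quotient 5, remainder 13
20 ÷ 13 → quotient 1, remainder 7
13 ÷ 7 → quotient 1, remainder 6
7 ÷ 6 → quotient 1, remainder 1
6 ÷ 1 → quotient 6, remainder 0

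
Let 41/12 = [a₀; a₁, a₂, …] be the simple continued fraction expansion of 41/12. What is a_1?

2

Repeatedly divide and take the remainder:
41 = 3·12 + 5, so a_0 = 3
12 = 2·5 + 2, so a_1 = 2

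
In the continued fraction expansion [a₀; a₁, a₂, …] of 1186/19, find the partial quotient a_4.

1186 ÷ 19 → quotient 62, remainder 8
19 ÷ 8 → quotient 2, remainder 3
8 ÷ 3 → quotient 2, remainder 2
3 ÷ 2 → quotient 1, remainder 1
2 ÷ 1 → quotient 2, remainder 0

2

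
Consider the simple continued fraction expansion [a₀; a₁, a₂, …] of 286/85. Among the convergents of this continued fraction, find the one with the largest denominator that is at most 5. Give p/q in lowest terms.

a_0 = 3: 3/1  (≤ bound)
a_1 = 2: 7/2  (≤ bound)
a_2 = 1: 10/3  (≤ bound)
a_3 = 2: 27/8  (> 5, stop)

10/3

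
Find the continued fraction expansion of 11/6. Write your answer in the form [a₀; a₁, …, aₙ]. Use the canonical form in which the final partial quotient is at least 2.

[1; 1, 5]

⌊11/6⌋ = 1, remainder 5
⌊6/5⌋ = 1, remainder 1
⌊5/1⌋ = 5, remainder 0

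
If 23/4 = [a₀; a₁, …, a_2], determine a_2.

Repeatedly divide and take the remainder:
23 = 5·4 + 3, so a_0 = 5
4 = 1·3 + 1, so a_1 = 1
3 = 3·1 + 0, so a_2 = 3

3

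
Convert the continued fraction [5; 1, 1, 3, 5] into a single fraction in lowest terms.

206/37

a_0 = 5: 5/1
a_1 = 1: 6/1
a_2 = 1: 11/2
a_3 = 3: 39/7
a_4 = 5: 206/37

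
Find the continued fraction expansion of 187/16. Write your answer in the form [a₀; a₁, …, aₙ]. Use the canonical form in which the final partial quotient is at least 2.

[11; 1, 2, 5]

Apply division with remainder until the remainder is 0:
187 = 11·16 + 11, so a_0 = 11
16 = 1·11 + 5, so a_1 = 1
11 = 2·5 + 1, so a_2 = 2
5 = 5·1 + 0, so a_3 = 5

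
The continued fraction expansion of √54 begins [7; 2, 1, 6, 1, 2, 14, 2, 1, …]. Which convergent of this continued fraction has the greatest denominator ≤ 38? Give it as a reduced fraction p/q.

169/23

a_0 = 7: 7/1  (≤ bound)
a_1 = 2: 15/2  (≤ bound)
a_2 = 1: 22/3  (≤ bound)
a_3 = 6: 147/20  (≤ bound)
a_4 = 1: 169/23  (≤ bound)
a_5 = 2: 485/66  (> 38, stop)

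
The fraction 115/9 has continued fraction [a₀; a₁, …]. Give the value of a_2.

115 = 12·9 + 7, so a_0 = 12
9 = 1·7 + 2, so a_1 = 1
7 = 3·2 + 1, so a_2 = 3

3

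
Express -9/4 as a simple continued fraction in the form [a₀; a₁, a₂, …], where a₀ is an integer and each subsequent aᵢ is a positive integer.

[-3; 1, 3]

-9 ÷ 4 → quotient -3, remainder 3
4 ÷ 3 → quotient 1, remainder 1
3 ÷ 1 → quotient 3, remainder 0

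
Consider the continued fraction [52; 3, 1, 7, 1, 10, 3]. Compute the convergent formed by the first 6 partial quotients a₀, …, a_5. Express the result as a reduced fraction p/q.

19910/381

Compute successive convergents:
a_0 = 52: 52/1
a_1 = 3: 157/3
a_2 = 1: 209/4
a_3 = 7: 1620/31
a_4 = 1: 1829/35
a_5 = 10: 19910/381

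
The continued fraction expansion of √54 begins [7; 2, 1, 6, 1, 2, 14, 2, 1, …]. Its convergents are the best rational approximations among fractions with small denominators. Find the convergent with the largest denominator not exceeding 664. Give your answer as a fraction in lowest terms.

485/66

a_0 = 7: 7/1  (≤ bound)
a_1 = 2: 15/2  (≤ bound)
a_2 = 1: 22/3  (≤ bound)
a_3 = 6: 147/20  (≤ bound)
a_4 = 1: 169/23  (≤ bound)
a_5 = 2: 485/66  (≤ bound)
a_6 = 14: 6959/947  (> 664, stop)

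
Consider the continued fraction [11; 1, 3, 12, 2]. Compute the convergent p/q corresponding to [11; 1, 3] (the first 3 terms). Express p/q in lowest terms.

47/4

a_0 = 11: 11/1
a_1 = 1: 12/1
a_2 = 3: 47/4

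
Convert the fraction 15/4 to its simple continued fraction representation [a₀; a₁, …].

[3; 1, 3]

⌊15/4⌋ = 3, remainder 3
⌊4/3⌋ = 1, remainder 1
⌊3/1⌋ = 3, remainder 0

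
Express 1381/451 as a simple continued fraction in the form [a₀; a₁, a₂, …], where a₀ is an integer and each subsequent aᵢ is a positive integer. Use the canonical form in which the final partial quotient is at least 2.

1381 ÷ 451 → quotient 3, remainder 28
451 ÷ 28 → quotient 16, remainder 3
28 ÷ 3 → quotient 9, remainder 1
3 ÷ 1 → quotient 3, remainder 0

[3; 16, 9, 3]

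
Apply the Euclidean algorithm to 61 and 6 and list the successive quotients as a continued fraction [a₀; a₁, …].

[10; 6]

61 ÷ 6 → quotient 10, remainder 1
6 ÷ 1 → quotient 6, remainder 0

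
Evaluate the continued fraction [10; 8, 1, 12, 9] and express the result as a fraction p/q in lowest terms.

a_0 = 10: 10/1
a_1 = 8: 81/8
a_2 = 1: 91/9
a_3 = 12: 1173/116
a_4 = 9: 10648/1053

10648/1053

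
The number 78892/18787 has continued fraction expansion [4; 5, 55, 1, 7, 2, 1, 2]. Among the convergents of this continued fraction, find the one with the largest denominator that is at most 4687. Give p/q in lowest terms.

9419/2243

a_0 = 4: 4/1  (≤ bound)
a_1 = 5: 21/5  (≤ bound)
a_2 = 55: 1159/276  (≤ bound)
a_3 = 1: 1180/281  (≤ bound)
a_4 = 7: 9419/2243  (≤ bound)
a_5 = 2: 20018/4767  (> 4687, stop)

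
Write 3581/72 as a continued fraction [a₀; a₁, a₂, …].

3581 ÷ 72 → quotient 49, remainder 53
72 ÷ 53 → quotient 1, remainder 19
53 ÷ 19 → quotient 2, remainder 15
19 ÷ 15 → quotient 1, remainder 4
15 ÷ 4 → quotient 3, remainder 3
4 ÷ 3 → quotient 1, remainder 1
3 ÷ 1 → quotient 3, remainder 0

[49; 1, 2, 1, 3, 1, 3]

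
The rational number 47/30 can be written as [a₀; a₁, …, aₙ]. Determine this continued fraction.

[1; 1, 1, 3, 4]

⌊47/30⌋ = 1, remainder 17
⌊30/17⌋ = 1, remainder 13
⌊17/13⌋ = 1, remainder 4
⌊13/4⌋ = 3, remainder 1
⌊4/1⌋ = 4, remainder 0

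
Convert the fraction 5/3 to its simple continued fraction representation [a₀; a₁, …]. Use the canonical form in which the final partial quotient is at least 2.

[1; 1, 2]

Apply division with remainder until the remainder is 0:
5 ÷ 3 → quotient 1, remainder 2
3 ÷ 2 → quotient 1, remainder 1
2 ÷ 1 → quotient 2, remainder 0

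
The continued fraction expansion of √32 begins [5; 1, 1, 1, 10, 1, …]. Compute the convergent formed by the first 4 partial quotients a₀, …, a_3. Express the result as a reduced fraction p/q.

Start with 1.
1 + 1/(1/1) = 1 + 1/1 = 2/1
1 + 1/(2/1) = 1 + 1/2 = 3/2
5 + 1/(3/2) = 5 + 2/3 = 17/3

17/3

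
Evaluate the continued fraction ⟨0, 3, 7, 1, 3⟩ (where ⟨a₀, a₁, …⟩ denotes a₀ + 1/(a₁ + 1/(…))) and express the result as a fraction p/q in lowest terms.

Starting at the tail and folding back:
Start with 3.
1 + 1/(3/1) = 1 + 1/3 = 4/3
7 + 1/(4/3) = 7 + 3/4 = 31/4
3 + 1/(31/4) = 3 + 4/31 = 97/31
0 + 1/(97/31) = 0 + 31/97 = 31/97

31/97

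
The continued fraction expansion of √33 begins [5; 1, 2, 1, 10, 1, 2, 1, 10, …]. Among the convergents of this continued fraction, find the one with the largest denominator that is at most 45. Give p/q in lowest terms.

a_0 = 5: 5/1  (≤ bound)
a_1 = 1: 6/1  (≤ bound)
a_2 = 2: 17/3  (≤ bound)
a_3 = 1: 23/4  (≤ bound)
a_4 = 10: 247/43  (≤ bound)
a_5 = 1: 270/47  (> 45, stop)

247/43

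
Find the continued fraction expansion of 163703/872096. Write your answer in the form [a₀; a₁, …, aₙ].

Run the Euclidean algorithm, recording each quotient:
163703 ÷ 872096 → quotient 0, remainder 163703
872096 ÷ 163703 → quotient 5, remainder 53581
163703 ÷ 53581 → quotient 3, remainder 2960
53581 ÷ 2960 → quotient 18, remainder 301
2960 ÷ 301 → quotient 9, remainder 251
301 ÷ 251 → quotient 1, remainder 50
251 ÷ 50 → quotient 5, remainder 1
50 ÷ 1 → quotient 50, remainder 0

[0; 5, 3, 18, 9, 1, 5, 50]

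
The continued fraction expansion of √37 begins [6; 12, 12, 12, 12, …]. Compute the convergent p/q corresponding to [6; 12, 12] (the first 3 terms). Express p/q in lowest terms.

882/145

Compute successive convergents:
a_0 = 6: 6/1
a_1 = 12: 73/12
a_2 = 12: 882/145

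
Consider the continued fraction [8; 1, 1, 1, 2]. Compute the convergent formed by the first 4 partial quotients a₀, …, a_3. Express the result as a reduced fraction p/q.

26/3

Build up convergents one term at a time:
a_0 = 8: 8/1
a_1 = 1: 9/1
a_2 = 1: 17/2
a_3 = 1: 26/3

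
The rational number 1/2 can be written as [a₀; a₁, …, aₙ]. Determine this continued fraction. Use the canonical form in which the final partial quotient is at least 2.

Apply division with remainder until the remainder is 0:
⌊1/2⌋ = 0, remainder 1
⌊2/1⌋ = 2, remainder 0

[0; 2]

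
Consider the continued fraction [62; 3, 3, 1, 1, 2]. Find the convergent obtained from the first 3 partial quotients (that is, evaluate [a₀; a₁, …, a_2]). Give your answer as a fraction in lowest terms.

Use the convergent recurrence hₖ = aₖ·hₖ₋₁ + hₖ₋₂ (and likewise for the denominators kₖ):
a_0 = 62: 62/1
a_1 = 3: 187/3
a_2 = 3: 623/10

623/10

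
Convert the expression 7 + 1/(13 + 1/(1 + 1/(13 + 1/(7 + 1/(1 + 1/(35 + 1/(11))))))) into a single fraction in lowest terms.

Collapse the nested fraction from the inside out:
Start with 11.
35 + 1/(11/1) = 35 + 1/11 = 386/11
1 + 1/(386/11) = 1 + 11/386 = 397/386
7 + 1/(397/386) = 7 + 386/397 = 3165/397
13 + 1/(3165/397) = 13 + 397/3165 = 41542/3165
1 + 1/(41542/3165) = 1 + 3165/41542 = 44707/41542
13 + 1/(44707/41542) = 13 + 41542/44707 = 622733/44707
7 + 1/(622733/44707) = 7 + 44707/622733 = 4403838/622733

4403838/622733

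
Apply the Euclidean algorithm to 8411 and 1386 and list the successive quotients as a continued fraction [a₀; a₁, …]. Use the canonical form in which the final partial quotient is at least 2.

8411 ÷ 1386 → quotient 6, remainder 95
1386 ÷ 95 → quotient 14, remainder 56
95 ÷ 56 → quotient 1, remainder 39
56 ÷ 39 → quotient 1, remainder 17
39 ÷ 17 → quotient 2, remainder 5
17 ÷ 5 → quotient 3, remainder 2
5 ÷ 2 → quotient 2, remainder 1
2 ÷ 1 → quotient 2, remainder 0

[6; 14, 1, 1, 2, 3, 2, 2]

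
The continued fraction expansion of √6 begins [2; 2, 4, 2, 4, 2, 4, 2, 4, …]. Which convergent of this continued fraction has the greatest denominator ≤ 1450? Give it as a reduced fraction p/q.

2158/881

List convergents until the denominator exceeds the bound:
a_0 = 2: 2/1  (≤ bound)
a_1 = 2: 5/2  (≤ bound)
a_2 = 4: 22/9  (≤ bound)
a_3 = 2: 49/20  (≤ bound)
a_4 = 4: 218/89  (≤ bound)
a_5 = 2: 485/198  (≤ bound)
a_6 = 4: 2158/881  (≤ bound)
a_7 = 2: 4801/1960  (> 1450, stop)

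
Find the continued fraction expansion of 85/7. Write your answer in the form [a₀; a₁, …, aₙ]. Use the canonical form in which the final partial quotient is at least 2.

[12; 7]

Repeatedly divide and take the remainder:
85 = 12·7 + 1, so a_0 = 12
7 = 7·1 + 0, so a_1 = 7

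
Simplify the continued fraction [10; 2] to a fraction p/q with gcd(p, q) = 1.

Start with 2.
10 + 1/(2/1) = 10 + 1/2 = 21/2

21/2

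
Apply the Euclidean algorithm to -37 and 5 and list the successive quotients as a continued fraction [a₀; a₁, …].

-37 ÷ 5 → quotient -8, remainder 3
5 ÷ 3 → quotient 1, remainder 2
3 ÷ 2 → quotient 1, remainder 1
2 ÷ 1 → quotient 2, remainder 0

[-8; 1, 1, 2]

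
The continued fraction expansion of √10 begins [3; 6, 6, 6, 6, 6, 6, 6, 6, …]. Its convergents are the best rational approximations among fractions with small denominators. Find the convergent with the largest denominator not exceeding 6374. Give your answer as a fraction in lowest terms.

4443/1405

a_0 = 3: 3/1  (≤ bound)
a_1 = 6: 19/6  (≤ bound)
a_2 = 6: 117/37  (≤ bound)
a_3 = 6: 721/228  (≤ bound)
a_4 = 6: 4443/1405  (≤ bound)
a_5 = 6: 27379/8658  (> 6374, stop)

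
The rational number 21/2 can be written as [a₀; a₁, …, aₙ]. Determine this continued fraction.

Run the Euclidean algorithm, recording each quotient:
21 ÷ 2 → quotient 10, remainder 1
2 ÷ 1 → quotient 2, remainder 0

[10; 2]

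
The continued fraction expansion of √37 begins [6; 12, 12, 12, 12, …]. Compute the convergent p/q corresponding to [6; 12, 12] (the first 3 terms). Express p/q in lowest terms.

Starting at the tail and folding back:
Start with 12.
12 + 1/(12/1) = 12 + 1/12 = 145/12
6 + 1/(145/12) = 6 + 12/145 = 882/145

882/145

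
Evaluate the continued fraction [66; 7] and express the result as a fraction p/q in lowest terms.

Start with 7.
66 + 1/(7/1) = 66 + 1/7 = 463/7

463/7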